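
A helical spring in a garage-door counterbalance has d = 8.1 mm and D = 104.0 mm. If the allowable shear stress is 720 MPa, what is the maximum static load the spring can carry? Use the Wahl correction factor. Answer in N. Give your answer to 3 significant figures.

1300 N

C = D/d = 104.0/8.1 = 12.8395
K_W = (4C−1)/(4C−4) + 0.615/C = 50.358/47.358 + 0.0479 = 1.1112
τ_max = K·8FD/(πd³) → F_max = τ_allow·πd³/(8DK)
F_max = 720·π·8.1³/(8·104.0·1.1112) = 1.2021e+06/924.56 = 1300.2 N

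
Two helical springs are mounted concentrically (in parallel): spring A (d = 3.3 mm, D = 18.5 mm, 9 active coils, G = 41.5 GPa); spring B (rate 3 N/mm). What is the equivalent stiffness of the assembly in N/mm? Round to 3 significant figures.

13.8 N/mm

k_A = Gd⁴/(8D³N_a) = (41.5×10³)(3.3⁴)/(8·18.5³·9) = 10.796 N/mm
Parallel: k_eq = 10.796 + 3 = 13.796 N/mm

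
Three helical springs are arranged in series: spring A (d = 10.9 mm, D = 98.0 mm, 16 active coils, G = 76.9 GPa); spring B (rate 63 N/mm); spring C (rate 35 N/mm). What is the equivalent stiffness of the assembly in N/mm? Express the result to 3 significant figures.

k_A = Gd⁴/(8D³N_a) = (76.9×10³)(10.9⁴)/(8·98.0³·16) = 9.0104 N/mm
Series: 1/k_eq = 1/9.0104 + 1/63 + 1/35 = 0.15543; k_eq = 6.4339 N/mm

6.43 N/mm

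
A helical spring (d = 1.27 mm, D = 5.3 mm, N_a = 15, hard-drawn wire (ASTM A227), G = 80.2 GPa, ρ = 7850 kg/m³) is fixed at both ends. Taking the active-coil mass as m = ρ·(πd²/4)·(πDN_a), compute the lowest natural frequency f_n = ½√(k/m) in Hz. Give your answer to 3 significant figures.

1080 Hz

k = Gd⁴/(8D³N_a) = (80.2×10³)(1.27⁴)/(8·5.3³·15) = 11.678 N/mm = 11678 N/m
Wire length L = πDN_a = π·5.3·15 = 249.76 mm
m = ρ·(πd²/4)·L = 7850 × 1.2668×10⁻⁶ m² × 0.24976 m = 0.0024836 kg
f_n = ½√(k/m) = 0.5·√(11678/0.0024836) = 0.5·√(4.7021e+06) = 1084.2 Hz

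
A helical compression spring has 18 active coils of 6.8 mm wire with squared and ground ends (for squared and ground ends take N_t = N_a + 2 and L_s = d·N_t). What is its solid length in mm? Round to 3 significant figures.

136 mm

squared and ground ends: N_t = N_a + 2 = 18 + 2 = 20
L_s = d·N_t = 6.8 × 20 = 136 mm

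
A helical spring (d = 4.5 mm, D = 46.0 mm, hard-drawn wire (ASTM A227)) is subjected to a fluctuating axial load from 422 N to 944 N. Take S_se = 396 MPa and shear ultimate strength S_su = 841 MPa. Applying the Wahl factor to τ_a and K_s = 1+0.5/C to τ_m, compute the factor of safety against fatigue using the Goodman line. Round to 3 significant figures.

C = D/d = 46.0/4.5 = 10.2222; K_W = (4C−1)/(4C−4)+0.615/C = 1.1415; K_s = 1+0.5/C = 1.0489
F_a = (F_max−F_min)/2 = 261 N; F_m = (F_max+F_min)/2 = 683 N
τ_a = K_W·8F_aD/(πd³) = 1.1415 × 335.51 = 382.98 MPa
τ_m = K_s·8F_mD/(πd³) = 1.0489 × 877.97 = 920.92 MPa
Goodman: 1/n_f = τ_a/S_se + τ_m/S_su = 382.98/396 + 920.92/841 = 0.96711 + 1.09503 = 2.0621
n_f = 1/2.0621 = 0.4849

0.485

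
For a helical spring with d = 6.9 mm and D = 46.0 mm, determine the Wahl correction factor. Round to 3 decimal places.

C = D/d = 46.0/6.9 = 6.6667
K_W = (4C−1)/(4C−4) + 0.615/C = 25.667/22.667 + 0.0923 = 1.2246

1.225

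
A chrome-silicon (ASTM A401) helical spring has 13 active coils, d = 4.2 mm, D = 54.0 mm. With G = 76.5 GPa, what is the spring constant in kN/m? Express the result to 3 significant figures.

k = Gd⁴/(8D³N_a) = (76.5×10³ × 4.2⁴) / (8 × 54.0³ × 13)
  = 2.38045e+07 / 1.63763e+07 = 1.4536 N/mm

1.45 kN/m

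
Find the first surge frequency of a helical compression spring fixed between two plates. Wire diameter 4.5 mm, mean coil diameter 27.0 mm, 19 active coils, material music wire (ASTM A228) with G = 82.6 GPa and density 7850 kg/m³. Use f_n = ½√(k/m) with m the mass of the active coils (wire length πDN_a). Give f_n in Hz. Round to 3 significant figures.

k = Gd⁴/(8D³N_a) = (82.6×10³)(4.5⁴)/(8·27.0³·19) = 11.321 N/mm = 11321 N/m
Wire length L = πDN_a = π·27.0·19 = 1611.6 mm
m = ρ·(πd²/4)·L = 7850 × 15.904×10⁻⁶ m² × 1.6116 m = 0.20121 kg
f_n = ½√(k/m) = 0.5·√(11321/0.20121) = 0.5·√(56266) = 118.6 Hz

119 Hz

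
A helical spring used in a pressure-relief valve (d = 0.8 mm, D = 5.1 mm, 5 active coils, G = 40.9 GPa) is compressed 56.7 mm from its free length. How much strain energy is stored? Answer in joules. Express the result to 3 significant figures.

k = Gd⁴/(8D³N_a) = (40.9×10³)(0.8⁴)/(8·5.1³·5) = 3.1573 N/mm
U = ½kδ² = 0.5 × 3.1573 × 56.7² = 5075.1 N·mm = 5.0751 J

5.08 J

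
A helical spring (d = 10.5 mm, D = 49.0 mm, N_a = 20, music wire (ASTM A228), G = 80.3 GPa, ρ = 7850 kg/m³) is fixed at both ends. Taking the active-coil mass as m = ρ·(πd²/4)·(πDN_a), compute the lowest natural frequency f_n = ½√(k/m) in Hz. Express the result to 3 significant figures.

78.7 Hz

k = Gd⁴/(8D³N_a) = (80.3×10³)(10.5⁴)/(8·49.0³·20) = 51.852 N/mm = 51852 N/m
Wire length L = πDN_a = π·49.0·20 = 3078.8 mm
m = ρ·(πd²/4)·L = 7850 × 86.59×10⁻⁶ m² × 3.0788 m = 2.0927 kg
f_n = ½√(k/m) = 0.5·√(51852/2.0927) = 0.5·√(24777) = 78.704 Hz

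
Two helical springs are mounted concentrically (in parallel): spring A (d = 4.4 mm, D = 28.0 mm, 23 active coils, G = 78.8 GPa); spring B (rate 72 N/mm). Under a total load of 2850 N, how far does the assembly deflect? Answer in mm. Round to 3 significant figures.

35.9 mm

k_A = Gd⁴/(8D³N_a) = (78.8×10³)(4.4⁴)/(8·28.0³·23) = 7.3121 N/mm
Parallel: k_eq = 7.3121 + 72 = 79.312 N/mm
δ = F/k_eq = 2850/79.312 = 35.934 mm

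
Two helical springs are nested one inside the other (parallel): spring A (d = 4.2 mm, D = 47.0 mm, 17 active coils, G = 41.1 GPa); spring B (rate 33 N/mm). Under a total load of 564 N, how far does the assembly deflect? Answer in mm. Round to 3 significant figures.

k_A = Gd⁴/(8D³N_a) = (41.1×10³)(4.2⁴)/(8·47.0³·17) = 0.90575 N/mm
Parallel: k_eq = 0.90575 + 33 = 33.906 N/mm
δ = F/k_eq = 564/33.906 = 16.634 mm

16.6 mm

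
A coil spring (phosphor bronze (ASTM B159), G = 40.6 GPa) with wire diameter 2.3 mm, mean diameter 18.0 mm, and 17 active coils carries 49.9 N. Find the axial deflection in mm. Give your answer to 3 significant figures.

k = Gd⁴/(8D³N_a) = (40.6×10³)(2.3⁴)/(8·18.0³·17) = 1.4325 N/mm
δ = F/k = 49.9 / 1.4325 = 34.835 mm

34.8 mm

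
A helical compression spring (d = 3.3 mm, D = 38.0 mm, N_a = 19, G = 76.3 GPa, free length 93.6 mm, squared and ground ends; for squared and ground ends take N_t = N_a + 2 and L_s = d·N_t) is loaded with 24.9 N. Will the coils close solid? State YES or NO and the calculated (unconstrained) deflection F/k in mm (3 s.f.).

k = Gd⁴/(8D³N_a) = (76.3×10³)(3.3⁴)/(8·38.0³·19) = 1.0849 N/mm
N_t = 21; L_s = 3.3·21 = 69.3 mm; δ_solid = L₀ − L_s = 93.6 − 69.3 = 24.3 mm
δ = F/k = 24.9/1.0849 = 22.952 mm
δ < δ_solid → spring does not go solid

NO, δ = 23.0 mm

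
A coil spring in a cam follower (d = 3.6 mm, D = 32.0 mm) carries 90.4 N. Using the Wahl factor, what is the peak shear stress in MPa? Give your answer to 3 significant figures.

Spring index C = D/d = 32.0/3.6 = 8.8889
K_W = (4C−1)/(4C−4) + 0.615/C = 34.556/31.556 + 0.0692 = 1.1643
τ₀ = 8FD/(πd³) = 8·90.4·32.0/(π·3.6³) = 23142.4/146.57 = 157.89 MPa
τ_max = K·τ₀ = 1.1643 × 157.89 = 183.82 MPa

184 MPa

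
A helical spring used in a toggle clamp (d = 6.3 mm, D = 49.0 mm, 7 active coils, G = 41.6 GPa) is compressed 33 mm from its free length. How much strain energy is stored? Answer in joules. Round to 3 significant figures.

k = Gd⁴/(8D³N_a) = (41.6×10³)(6.3⁴)/(8·49.0³·7) = 9.9467 N/mm
U = ½kδ² = 0.5 × 9.9467 × 33² = 5416 N·mm = 5.416 J

5.42 J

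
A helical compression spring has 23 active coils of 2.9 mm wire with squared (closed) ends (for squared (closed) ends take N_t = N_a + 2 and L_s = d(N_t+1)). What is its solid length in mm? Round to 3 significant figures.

75.4 mm

squared (closed) ends: N_t = N_a + 2 = 23 + 2 = 25
L_s = d·(N_t+1) = 2.9 × 26 = 75.4 mm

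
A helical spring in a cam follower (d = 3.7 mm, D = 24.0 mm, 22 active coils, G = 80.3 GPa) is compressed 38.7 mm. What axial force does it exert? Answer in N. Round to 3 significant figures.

239 N

k = Gd⁴/(8D³N_a) = (80.3×10³)(3.7⁴)/(8·24.0³·22) = 6.1855 N/mm
F = k·δ = 6.1855 × 38.7 = 239.38 N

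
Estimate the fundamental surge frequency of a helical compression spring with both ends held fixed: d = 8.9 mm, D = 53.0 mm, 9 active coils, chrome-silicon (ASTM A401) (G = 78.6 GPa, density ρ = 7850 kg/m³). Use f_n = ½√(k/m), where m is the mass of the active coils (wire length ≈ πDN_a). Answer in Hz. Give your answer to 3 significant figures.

125 Hz

k = Gd⁴/(8D³N_a) = (78.6×10³)(8.9⁴)/(8·53.0³·9) = 46.007 N/mm = 46007 N/m
Wire length L = πDN_a = π·53.0·9 = 1498.5 mm
m = ρ·(πd²/4)·L = 7850 × 62.211×10⁻⁶ m² × 1.4985 m = 0.73183 kg
f_n = ½√(k/m) = 0.5·√(46007/0.73183) = 0.5·√(62866) = 125.37 Hz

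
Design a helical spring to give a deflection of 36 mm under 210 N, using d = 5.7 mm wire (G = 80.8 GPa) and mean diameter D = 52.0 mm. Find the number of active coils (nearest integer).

13

Required rate k = F/δ = 210/36 = 5.8333 N/mm
N_a = Gd⁴/(8D³k) = (80.8×10³ × 5.7⁴)/(8 × 52.0³ × 5.8333)
    = 8.52925e+07 / 6.56171e+06 = 13 → 13 coils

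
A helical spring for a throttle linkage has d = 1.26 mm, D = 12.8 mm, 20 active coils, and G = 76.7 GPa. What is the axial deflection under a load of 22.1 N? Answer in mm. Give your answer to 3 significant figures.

38.4 mm

k = Gd⁴/(8D³N_a) = (76.7×10³)(1.26⁴)/(8·12.8³·20) = 0.57614 N/mm
δ = F/k = 22.1 / 0.57614 = 38.359 mm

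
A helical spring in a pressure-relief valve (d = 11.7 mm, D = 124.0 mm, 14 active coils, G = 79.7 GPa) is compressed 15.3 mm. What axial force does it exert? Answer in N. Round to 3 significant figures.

k = Gd⁴/(8D³N_a) = (79.7×10³)(11.7⁴)/(8·124.0³·14) = 6.9939 N/mm
F = k·δ = 6.9939 × 15.3 = 107.01 N

107 N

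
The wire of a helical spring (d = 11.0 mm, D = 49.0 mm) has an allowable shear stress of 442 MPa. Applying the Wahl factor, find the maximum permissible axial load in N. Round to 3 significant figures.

3480 N

C = D/d = 49.0/11.0 = 4.4545
K_W = (4C−1)/(4C−4) + 0.615/C = 16.818/13.818 + 0.1381 = 1.3552
τ_max = K·8FD/(πd³) → F_max = τ_allow·πd³/(8DK)
F_max = 442·π·11.0³/(8·49.0·1.3552) = 1.8482e+06/531.23 = 3479.1 N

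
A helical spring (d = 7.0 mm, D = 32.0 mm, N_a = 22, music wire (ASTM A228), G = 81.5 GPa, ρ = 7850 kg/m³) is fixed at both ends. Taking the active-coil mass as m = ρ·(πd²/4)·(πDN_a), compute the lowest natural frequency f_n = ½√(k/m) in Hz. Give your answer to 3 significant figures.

k = Gd⁴/(8D³N_a) = (81.5×10³)(7.0⁴)/(8·32.0³·22) = 33.93 N/mm = 33930 N/m
Wire length L = πDN_a = π·32.0·22 = 2211.7 mm
m = ρ·(πd²/4)·L = 7850 × 38.485×10⁻⁶ m² × 2.2117 m = 0.66816 kg
f_n = ½√(k/m) = 0.5·√(33930/0.66816) = 0.5·√(50782) = 112.67 Hz

113 Hz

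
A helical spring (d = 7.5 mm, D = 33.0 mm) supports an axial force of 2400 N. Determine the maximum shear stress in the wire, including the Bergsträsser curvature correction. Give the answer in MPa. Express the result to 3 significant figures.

642 MPa

Spring index C = D/d = 33.0/7.5 = 4.4000
K_B = (4C+2)/(4C−3) = 19.600/14.600 = 1.3425
τ₀ = 8FD/(πd³) = 8·2400·33.0/(π·7.5³) = 633600/1325.4 = 478.06 MPa
τ_max = K·τ₀ = 1.3425 × 478.06 = 641.78 MPa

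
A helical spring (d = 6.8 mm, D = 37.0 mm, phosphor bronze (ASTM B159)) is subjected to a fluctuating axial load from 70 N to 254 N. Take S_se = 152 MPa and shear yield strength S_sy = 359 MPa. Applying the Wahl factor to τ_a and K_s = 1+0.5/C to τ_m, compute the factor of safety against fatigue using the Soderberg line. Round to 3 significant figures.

C = D/d = 37.0/6.8 = 5.4412; K_W = (4C−1)/(4C−4)+0.615/C = 1.2819; K_s = 1+0.5/C = 1.0919
F_a = (F_max−F_min)/2 = 92 N; F_m = (F_max+F_min)/2 = 162 N
τ_a = K_W·8F_aD/(πd³) = 1.2819 × 27.568 = 35.339 MPa
τ_m = K_s·8F_mD/(πd³) = 1.0919 × 48.543 = 53.004 MPa
Soderberg: 1/n_f = τ_a/S_se + τ_m/S_sy = 35.339/152 + 53.004/359 = 0.23250 + 0.14764 = 0.38014
n_f = 1/0.38014 = 2.631

2.63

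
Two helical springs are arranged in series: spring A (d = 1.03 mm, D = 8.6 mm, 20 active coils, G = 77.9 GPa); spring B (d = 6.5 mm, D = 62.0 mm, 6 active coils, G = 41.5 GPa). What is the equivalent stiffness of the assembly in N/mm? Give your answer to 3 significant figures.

0.760 N/mm

k_A = Gd⁴/(8D³N_a) = (77.9×10³)(1.03⁴)/(8·8.6³·20) = 0.86153 N/mm
k_B = Gd⁴/(8D³N_a) = (41.5×10³)(6.5⁴)/(8·62.0³·6) = 6.4757 N/mm
Series: 1/k_eq = 1/0.86153 + 1/6.4757 = 1.3151; k_eq = 0.76037 N/mm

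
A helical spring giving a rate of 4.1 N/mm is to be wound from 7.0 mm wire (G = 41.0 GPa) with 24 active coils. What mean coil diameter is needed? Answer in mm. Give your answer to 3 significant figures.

50.0 mm

D = (Gd⁴/(8N_a·k))^(1/3) = (41.0×10³·7.0⁴/(8·24·4.1))^(1/3)
  = (125052)^(1/3) = 50.0069 mm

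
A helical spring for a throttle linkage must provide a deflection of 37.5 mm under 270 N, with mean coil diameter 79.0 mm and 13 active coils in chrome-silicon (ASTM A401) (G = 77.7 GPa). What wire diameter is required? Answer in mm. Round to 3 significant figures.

Required rate k = F/δ = 270/37.5 = 7.2 N/mm
d = (8D³N_a·k / G)^(1/4) = (8·79.0³·13·7.2 / (77.7×10³))^0.25
  = (4751.4)^0.25 = 8.3025 mm

8.30 mm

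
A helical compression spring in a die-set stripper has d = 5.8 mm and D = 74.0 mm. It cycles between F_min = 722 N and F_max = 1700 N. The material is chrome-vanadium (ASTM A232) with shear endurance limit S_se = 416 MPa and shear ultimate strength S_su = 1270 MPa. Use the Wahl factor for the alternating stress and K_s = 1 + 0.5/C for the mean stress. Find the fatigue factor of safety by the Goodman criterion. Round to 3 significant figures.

C = D/d = 74.0/5.8 = 12.7586; K_W = (4C−1)/(4C−4)+0.615/C = 1.1120; K_s = 1+0.5/C = 1.0392
F_a = (F_max−F_min)/2 = 489 N; F_m = (F_max+F_min)/2 = 1211 N
τ_a = K_W·8F_aD/(πd³) = 1.1120 × 472.28 = 525.17 MPa
τ_m = K_s·8F_mD/(πd³) = 1.0392 × 1169.6 = 1215.4 MPa
Goodman: 1/n_f = τ_a/S_se + τ_m/S_su = 525.17/416 + 1215.4/1270 = 1.26242 + 0.95702 = 2.2194
n_f = 1/2.2194 = 0.4506

0.451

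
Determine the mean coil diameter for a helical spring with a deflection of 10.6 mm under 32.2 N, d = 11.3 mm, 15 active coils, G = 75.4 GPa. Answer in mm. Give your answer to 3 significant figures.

150 mm

Required rate k = F/δ = 32.2/10.6 = 3.0377 N/mm
D = (Gd⁴/(8N_a·k))^(1/3) = (75.4×10³·11.3⁴/(8·15·3.0377))^(1/3)
  = (3.37251e+06)^(1/3) = 149.9632 mm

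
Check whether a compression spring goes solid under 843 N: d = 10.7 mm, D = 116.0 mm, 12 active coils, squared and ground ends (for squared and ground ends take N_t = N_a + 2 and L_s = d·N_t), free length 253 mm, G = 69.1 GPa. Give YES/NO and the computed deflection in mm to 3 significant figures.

YES, δ = 139 mm

k = Gd⁴/(8D³N_a) = (69.1×10³)(10.7⁴)/(8·116.0³·12) = 6.0446 N/mm
N_t = 14; L_s = 10.7·14 = 149.8 mm; δ_solid = L₀ − L_s = 253 − 149.8 = 103.2 mm
δ = F/k = 843/6.0446 = 139.46 mm
δ ≥ δ_solid → spring goes solid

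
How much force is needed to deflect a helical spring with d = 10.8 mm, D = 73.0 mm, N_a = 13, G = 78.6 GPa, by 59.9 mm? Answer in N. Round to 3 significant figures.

1580 N

k = Gd⁴/(8D³N_a) = (78.6×10³)(10.8⁴)/(8·73.0³·13) = 26.431 N/mm
F = k·δ = 26.431 × 59.9 = 1583.2 N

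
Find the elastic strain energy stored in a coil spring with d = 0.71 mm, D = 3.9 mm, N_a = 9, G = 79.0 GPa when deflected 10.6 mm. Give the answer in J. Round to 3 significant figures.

0.264 J

k = Gd⁴/(8D³N_a) = (79.0×10³)(0.71⁴)/(8·3.9³·9) = 4.7004 N/mm
U = ½kδ² = 0.5 × 4.7004 × 10.6² = 264.07 N·mm = 0.26407 J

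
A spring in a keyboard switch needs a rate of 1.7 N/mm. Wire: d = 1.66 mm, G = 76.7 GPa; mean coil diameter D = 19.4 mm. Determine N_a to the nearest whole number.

N_a = Gd⁴/(8D³k) = (76.7×10³ × 1.66⁴)/(8 × 19.4³ × 1.7)
    = 582409 / 99298.8 = 5.865 → 6 coils

6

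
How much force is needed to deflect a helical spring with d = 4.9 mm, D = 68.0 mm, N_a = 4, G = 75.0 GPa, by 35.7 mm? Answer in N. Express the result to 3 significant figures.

153 N

k = Gd⁴/(8D³N_a) = (75.0×10³)(4.9⁴)/(8·68.0³·4) = 4.297 N/mm
F = k·δ = 4.297 × 35.7 = 153.4 N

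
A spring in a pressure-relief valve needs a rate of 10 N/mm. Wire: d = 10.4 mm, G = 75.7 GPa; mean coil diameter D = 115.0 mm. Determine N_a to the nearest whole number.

N_a = Gd⁴/(8D³k) = (75.7×10³ × 10.4⁴)/(8 × 115.0³ × 10)
    = 8.85583e+08 / 1.2167e+08 = 7.279 → 7 coils

7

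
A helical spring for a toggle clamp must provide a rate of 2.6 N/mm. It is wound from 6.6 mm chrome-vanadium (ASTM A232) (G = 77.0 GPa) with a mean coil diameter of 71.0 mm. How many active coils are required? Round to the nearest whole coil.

N_a = Gd⁴/(8D³k) = (77.0×10³ × 6.6⁴)/(8 × 71.0³ × 2.6)
    = 1.46105e+08 / 7.44455e+06 = 19.63 → 20 coils

20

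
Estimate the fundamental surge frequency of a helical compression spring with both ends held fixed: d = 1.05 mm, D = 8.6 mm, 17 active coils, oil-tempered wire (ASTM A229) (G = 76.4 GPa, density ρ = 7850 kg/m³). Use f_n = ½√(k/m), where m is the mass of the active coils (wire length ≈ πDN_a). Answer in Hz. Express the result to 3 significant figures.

k = Gd⁴/(8D³N_a) = (76.4×10³)(1.05⁴)/(8·8.6³·17) = 1.0735 N/mm = 1073.5 N/m
Wire length L = πDN_a = π·8.6·17 = 459.3 mm
m = ρ·(πd²/4)·L = 7850 × 0.8659×10⁻⁶ m² × 0.4593 m = 0.003122 kg
f_n = ½√(k/m) = 0.5·√(1073.5/0.003122) = 0.5·√(3.4386e+05) = 293.2 Hz

293 Hz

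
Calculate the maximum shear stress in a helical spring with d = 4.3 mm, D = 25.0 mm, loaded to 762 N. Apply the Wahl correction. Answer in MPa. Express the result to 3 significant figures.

Spring index C = D/d = 25.0/4.3 = 5.8140
K_W = (4C−1)/(4C−4) + 0.615/C = 22.256/19.256 + 0.1058 = 1.2616
τ₀ = 8FD/(πd³) = 8·762·25.0/(π·4.3³) = 152400/249.78 = 610.14 MPa
τ_max = K·τ₀ = 1.2616 × 610.14 = 769.74 MPa

770 MPa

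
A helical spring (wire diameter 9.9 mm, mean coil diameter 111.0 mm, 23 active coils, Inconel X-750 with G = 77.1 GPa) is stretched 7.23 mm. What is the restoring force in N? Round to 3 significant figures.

k = Gd⁴/(8D³N_a) = (77.1×10³)(9.9⁴)/(8·111.0³·23) = 2.9431 N/mm
F = k·δ = 2.9431 × 7.23 = 21.279 N

21.3 N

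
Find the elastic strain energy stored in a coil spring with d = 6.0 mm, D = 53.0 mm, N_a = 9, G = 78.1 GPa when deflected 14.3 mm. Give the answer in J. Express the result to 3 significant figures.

k = Gd⁴/(8D³N_a) = (78.1×10³)(6.0⁴)/(8·53.0³·9) = 9.4427 N/mm
U = ½kδ² = 0.5 × 9.4427 × 14.3² = 965.47 N·mm = 0.96547 J

0.965 J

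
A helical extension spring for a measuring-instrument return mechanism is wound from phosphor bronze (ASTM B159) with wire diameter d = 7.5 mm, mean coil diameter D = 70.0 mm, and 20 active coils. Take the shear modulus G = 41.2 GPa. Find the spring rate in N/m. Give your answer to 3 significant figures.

k = Gd⁴/(8D³N_a) = (41.2×10³ × 7.5⁴) / (8 × 70.0³ × 20)
  = 1.30359e+08 / 5.488e+07 = 2.3754 N/mm = 2375.4 N/m

2380 N/m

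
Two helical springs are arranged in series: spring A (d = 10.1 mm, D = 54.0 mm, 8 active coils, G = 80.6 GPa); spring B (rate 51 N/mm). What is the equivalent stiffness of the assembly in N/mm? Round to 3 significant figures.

k_A = Gd⁴/(8D³N_a) = (80.6×10³)(10.1⁴)/(8·54.0³·8) = 83.226 N/mm
Series: 1/k_eq = 1/83.226 + 1/51 = 0.031623; k_eq = 31.622 N/mm

31.6 N/mm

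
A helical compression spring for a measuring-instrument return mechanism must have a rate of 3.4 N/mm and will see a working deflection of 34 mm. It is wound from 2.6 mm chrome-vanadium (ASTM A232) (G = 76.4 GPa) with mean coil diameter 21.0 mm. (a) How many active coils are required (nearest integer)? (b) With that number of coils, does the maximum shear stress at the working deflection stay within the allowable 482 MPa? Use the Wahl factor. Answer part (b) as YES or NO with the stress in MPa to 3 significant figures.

N_a = Gd⁴/(8D³k) = (76.4×10³)(2.6⁴)/(8·21.0³·3.4) = 13.86 → N_a = 14
Actual rate k = Gd⁴/(8D³·14) = 3.366 N/mm
Working load F = kδ = 3.366·34 = 114.44 N
C = 21.0/2.6 = 8.0769; K_W = (4C−1)/(4C−4)+0.615/C = 1.1821
τ_max = K_W·8FD/(πd³) = 1.1821·348.2 = 411.61 MPa
τ_max ≤ 482 MPa → acceptable

(a) 14 coils; (b) YES, τ_max = 412 MPa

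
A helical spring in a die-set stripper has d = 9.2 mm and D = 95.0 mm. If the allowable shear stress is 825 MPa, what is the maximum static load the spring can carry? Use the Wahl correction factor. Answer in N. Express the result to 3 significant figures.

C = D/d = 95.0/9.2 = 10.3261
K_W = (4C−1)/(4C−4) + 0.615/C = 40.304/37.304 + 0.0596 = 1.1400
τ_max = K·8FD/(πd³) → F_max = τ_allow·πd³/(8DK)
F_max = 825·π·9.2³/(8·95.0·1.1400) = 2.0182e+06/866.38 = 2329.5 N

2330 N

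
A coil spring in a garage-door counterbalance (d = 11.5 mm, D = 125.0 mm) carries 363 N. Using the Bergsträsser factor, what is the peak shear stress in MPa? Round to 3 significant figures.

Spring index C = D/d = 125.0/11.5 = 10.8696
K_B = (4C+2)/(4C−3) = 45.478/40.478 = 1.1235
τ₀ = 8FD/(πd³) = 8·363·125.0/(π·11.5³) = 363000/4778 = 75.974 MPa
τ_max = K·τ₀ = 1.1235 × 75.974 = 85.358 MPa

85.4 MPa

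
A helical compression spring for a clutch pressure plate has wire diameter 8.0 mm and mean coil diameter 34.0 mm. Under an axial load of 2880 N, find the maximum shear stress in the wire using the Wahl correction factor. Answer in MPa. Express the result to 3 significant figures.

670 MPa

Spring index C = D/d = 34.0/8.0 = 4.2500
K_W = (4C−1)/(4C−4) + 0.615/C = 16.000/13.000 + 0.1447 = 1.3755
τ₀ = 8FD/(πd³) = 8·2880·34.0/(π·8.0³) = 783360/1608.5 = 487.01 MPa
τ_max = K·τ₀ = 1.3755 × 487.01 = 669.88 MPa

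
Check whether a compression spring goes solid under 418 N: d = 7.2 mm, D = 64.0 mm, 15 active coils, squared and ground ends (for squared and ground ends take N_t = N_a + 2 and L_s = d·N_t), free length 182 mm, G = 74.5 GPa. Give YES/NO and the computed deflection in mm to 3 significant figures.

YES, δ = 65.7 mm

k = Gd⁴/(8D³N_a) = (74.5×10³)(7.2⁴)/(8·64.0³·15) = 6.3645 N/mm
N_t = 17; L_s = 7.2·17 = 122.4 mm; δ_solid = L₀ − L_s = 182 − 122.4 = 59.6 mm
δ = F/k = 418/6.3645 = 65.677 mm
δ ≥ δ_solid → spring goes solid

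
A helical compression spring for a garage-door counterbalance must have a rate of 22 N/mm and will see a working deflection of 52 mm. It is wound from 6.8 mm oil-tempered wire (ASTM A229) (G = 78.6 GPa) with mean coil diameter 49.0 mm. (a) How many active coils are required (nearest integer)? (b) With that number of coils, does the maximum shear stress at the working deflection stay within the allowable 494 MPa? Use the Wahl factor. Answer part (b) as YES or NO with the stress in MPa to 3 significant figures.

(a) 8 coils; (b) NO, τ_max = 556 MPa

N_a = Gd⁴/(8D³k) = (78.6×10³)(6.8⁴)/(8·49.0³·22) = 8.116 → N_a = 8
Actual rate k = Gd⁴/(8D³·8) = 22.32 N/mm
Working load F = kδ = 22.32·52 = 1160.6 N
C = 49.0/6.8 = 7.2059; K_W = (4C−1)/(4C−4)+0.615/C = 1.2062
τ_max = K_W·8FD/(πd³) = 1.2062·460.58 = 555.55 MPa
τ_max > 494 MPa → exceeds allowable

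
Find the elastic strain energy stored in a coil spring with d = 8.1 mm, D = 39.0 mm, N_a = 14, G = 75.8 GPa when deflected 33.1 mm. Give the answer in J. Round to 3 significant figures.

k = Gd⁴/(8D³N_a) = (75.8×10³)(8.1⁴)/(8·39.0³·14) = 49.113 N/mm
U = ½kδ² = 0.5 × 49.113 × 33.1² = 26904 N·mm = 26.904 J

26.9 J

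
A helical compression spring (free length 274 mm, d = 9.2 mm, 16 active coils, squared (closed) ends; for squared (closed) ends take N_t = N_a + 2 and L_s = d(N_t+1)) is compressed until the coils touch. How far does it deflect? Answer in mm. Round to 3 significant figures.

99.2 mm

N_t = 18; L_s = 9.2·19 = 174.8 mm
δ_solid = L₀ − L_s = 274 − 174.8 = 99.2 mm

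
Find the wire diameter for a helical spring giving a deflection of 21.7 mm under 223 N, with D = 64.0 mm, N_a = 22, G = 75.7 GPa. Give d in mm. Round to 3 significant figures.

Required rate k = F/δ = 223/21.7 = 10.276 N/mm
d = (8D³N_a·k / G)^(1/4) = (8·64.0³·22·10.276 / (75.7×10³))^0.25
  = (6263.3)^0.25 = 8.8961 mm

8.90 mm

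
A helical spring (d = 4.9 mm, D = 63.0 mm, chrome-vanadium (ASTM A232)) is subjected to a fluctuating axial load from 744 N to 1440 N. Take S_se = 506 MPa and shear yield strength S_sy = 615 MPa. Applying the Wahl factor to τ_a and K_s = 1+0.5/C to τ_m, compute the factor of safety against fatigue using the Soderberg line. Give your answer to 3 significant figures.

C = D/d = 63.0/4.9 = 12.8571; K_W = (4C−1)/(4C−4)+0.615/C = 1.1111; K_s = 1+0.5/C = 1.0389
F_a = (F_max−F_min)/2 = 348 N; F_m = (F_max+F_min)/2 = 1092 N
τ_a = K_W·8F_aD/(πd³) = 1.1111 × 474.54 = 527.25 MPa
τ_m = K_s·8F_mD/(πd³) = 1.0389 × 1489.1 = 1547 MPa
Soderberg: 1/n_f = τ_a/S_se + τ_m/S_sy = 527.25/506 + 1547/615 = 1.04200 + 2.51541 = 3.5574
n_f = 1/3.5574 = 0.2811

0.281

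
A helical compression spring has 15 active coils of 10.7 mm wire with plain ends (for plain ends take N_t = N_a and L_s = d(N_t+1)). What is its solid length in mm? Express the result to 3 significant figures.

171 mm

plain ends: N_t = N_a = 15
L_s = d·(N_t+1) = 10.7 × 16 = 171.2 mm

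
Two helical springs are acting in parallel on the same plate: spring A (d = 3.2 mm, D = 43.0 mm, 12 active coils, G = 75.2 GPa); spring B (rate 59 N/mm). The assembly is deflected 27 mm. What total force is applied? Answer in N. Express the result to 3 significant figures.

1620 N

k_A = Gd⁴/(8D³N_a) = (75.2×10³)(3.2⁴)/(8·43.0³·12) = 1.0331 N/mm
Parallel: k_eq = 1.0331 + 59 = 60.033 N/mm
F = k_eq·δ = 60.033·27 = 1620.9 N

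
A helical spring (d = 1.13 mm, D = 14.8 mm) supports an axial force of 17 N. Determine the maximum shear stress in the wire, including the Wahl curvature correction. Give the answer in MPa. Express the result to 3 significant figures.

492 MPa

Spring index C = D/d = 14.8/1.13 = 13.0973
K_W = (4C−1)/(4C−4) + 0.615/C = 51.389/48.389 + 0.0470 = 1.1090
τ₀ = 8FD/(πd³) = 8·17·14.8/(π·1.13³) = 2012.8/4.533 = 444.03 MPa
τ_max = K·τ₀ = 1.1090 × 444.03 = 492.41 MPa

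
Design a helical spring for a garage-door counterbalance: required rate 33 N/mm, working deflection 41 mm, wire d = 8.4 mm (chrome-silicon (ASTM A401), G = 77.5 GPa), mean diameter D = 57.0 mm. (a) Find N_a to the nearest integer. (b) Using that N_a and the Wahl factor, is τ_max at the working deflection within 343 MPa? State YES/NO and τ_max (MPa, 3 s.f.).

N_a = Gd⁴/(8D³k) = (77.5×10³)(8.4⁴)/(8·57.0³·33) = 7.892 → N_a = 8
Actual rate k = Gd⁴/(8D³·8) = 32.555 N/mm
Working load F = kδ = 32.555·41 = 1334.7 N
C = 57.0/8.4 = 6.7857; K_W = (4C−1)/(4C−4)+0.615/C = 1.2203
τ_max = K_W·8FD/(πd³) = 1.2203·326.87 = 398.87 MPa
τ_max > 343 MPa → exceeds allowable

(a) 8 coils; (b) NO, τ_max = 399 MPa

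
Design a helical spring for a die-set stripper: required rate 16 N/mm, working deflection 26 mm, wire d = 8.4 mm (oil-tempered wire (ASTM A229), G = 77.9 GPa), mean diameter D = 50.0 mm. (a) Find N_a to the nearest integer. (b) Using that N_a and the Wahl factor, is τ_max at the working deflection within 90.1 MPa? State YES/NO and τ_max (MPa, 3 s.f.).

N_a = Gd⁴/(8D³k) = (77.9×10³)(8.4⁴)/(8·50.0³·16) = 24.24 → N_a = 24
Actual rate k = Gd⁴/(8D³·24) = 16.16 N/mm
Working load F = kδ = 16.16·26 = 420.16 N
C = 50.0/8.4 = 5.9524; K_W = (4C−1)/(4C−4)+0.615/C = 1.2548
τ_max = K_W·8FD/(πd³) = 1.2548·90.259 = 113.25 MPa
τ_max > 90.1 MPa → exceeds allowable

(a) 24 coils; (b) NO, τ_max = 113 MPa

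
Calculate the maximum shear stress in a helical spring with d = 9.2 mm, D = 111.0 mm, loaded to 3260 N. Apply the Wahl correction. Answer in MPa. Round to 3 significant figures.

1320 MPa

Spring index C = D/d = 111.0/9.2 = 12.0652
K_W = (4C−1)/(4C−4) + 0.615/C = 47.261/44.261 + 0.0510 = 1.1188
τ₀ = 8FD/(πd³) = 8·3260·111.0/(π·9.2³) = 2.89488e+06/2446.3 = 1183.4 MPa
τ_max = K·τ₀ = 1.1188 × 1183.4 = 1323.9 MPa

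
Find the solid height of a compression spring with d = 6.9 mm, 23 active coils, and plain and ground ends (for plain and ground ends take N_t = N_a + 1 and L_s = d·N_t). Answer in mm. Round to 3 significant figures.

plain and ground ends: N_t = N_a + 1 = 23 + 1 = 24
L_s = d·N_t = 6.9 × 24 = 165.6 mm

166 mm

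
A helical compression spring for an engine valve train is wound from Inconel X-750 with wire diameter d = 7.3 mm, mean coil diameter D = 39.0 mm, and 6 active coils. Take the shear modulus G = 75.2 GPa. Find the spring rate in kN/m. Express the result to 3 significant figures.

75.0 kN/m

k = Gd⁴/(8D³N_a) = (75.2×10³ × 7.3⁴) / (8 × 39.0³ × 6)
  = 2.13555e+08 / 2.84731e+06 = 75.002 N/mm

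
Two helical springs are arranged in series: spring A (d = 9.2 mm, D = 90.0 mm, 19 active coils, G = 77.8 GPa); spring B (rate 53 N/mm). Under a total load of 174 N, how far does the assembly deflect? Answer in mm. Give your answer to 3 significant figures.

37.9 mm

k_A = Gd⁴/(8D³N_a) = (77.8×10³)(9.2⁴)/(8·90.0³·19) = 5.0299 N/mm
Series: 1/k_eq = 1/5.0299 + 1/53 = 0.21768; k_eq = 4.5939 N/mm
δ = F/k_eq = 174/4.5939 = 37.876 mm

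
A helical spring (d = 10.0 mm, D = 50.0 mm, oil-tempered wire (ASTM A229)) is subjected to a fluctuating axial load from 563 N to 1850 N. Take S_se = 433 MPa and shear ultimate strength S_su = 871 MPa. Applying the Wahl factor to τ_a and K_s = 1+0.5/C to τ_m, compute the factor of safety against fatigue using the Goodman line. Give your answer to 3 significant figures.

2.26

C = D/d = 50.0/10.0 = 5.0000; K_W = (4C−1)/(4C−4)+0.615/C = 1.3105; K_s = 1+0.5/C = 1.1000
F_a = (F_max−F_min)/2 = 643.5 N; F_m = (F_max+F_min)/2 = 1206.5 N
τ_a = K_W·8F_aD/(πd³) = 1.3105 × 81.933 = 107.37 MPa
τ_m = K_s·8F_mD/(πd³) = 1.1000 × 153.62 = 168.98 MPa
Goodman: 1/n_f = τ_a/S_se + τ_m/S_su = 107.37/433 + 168.98/871 = 0.24797 + 0.19400 = 0.44198
n_f = 1/0.44198 = 2.263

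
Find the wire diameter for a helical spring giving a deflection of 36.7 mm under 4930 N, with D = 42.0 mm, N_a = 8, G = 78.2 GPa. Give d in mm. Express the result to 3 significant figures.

Required rate k = F/δ = 4930/36.7 = 134.33 N/mm
d = (8D³N_a·k / G)^(1/4) = (8·42.0³·8·134.33 / (78.2×10³))^0.25
  = (8145.2)^0.25 = 9.5000 mm

9.50 mm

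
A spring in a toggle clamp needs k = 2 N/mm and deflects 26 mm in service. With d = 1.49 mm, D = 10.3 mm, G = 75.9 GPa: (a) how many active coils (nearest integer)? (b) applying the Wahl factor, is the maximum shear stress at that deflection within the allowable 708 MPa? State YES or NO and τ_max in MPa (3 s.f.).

N_a = Gd⁴/(8D³k) = (75.9×10³)(1.49⁴)/(8·10.3³·2) = 21.4 → N_a = 21
Actual rate k = Gd⁴/(8D³·21) = 2.0378 N/mm
Working load F = kδ = 2.0378·26 = 52.983 N
C = 10.3/1.49 = 6.9128; K_W = (4C−1)/(4C−4)+0.615/C = 1.2158
τ_max = K_W·8FD/(πd³) = 1.2158·420.1 = 510.77 MPa
τ_max ≤ 708 MPa → acceptable

(a) 21 coils; (b) YES, τ_max = 511 MPa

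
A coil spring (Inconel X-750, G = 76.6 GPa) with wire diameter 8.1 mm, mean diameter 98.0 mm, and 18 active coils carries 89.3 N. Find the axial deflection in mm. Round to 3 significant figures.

k = Gd⁴/(8D³N_a) = (76.6×10³)(8.1⁴)/(8·98.0³·18) = 2.4329 N/mm
δ = F/k = 89.3 / 2.4329 = 36.705 mm

36.7 mm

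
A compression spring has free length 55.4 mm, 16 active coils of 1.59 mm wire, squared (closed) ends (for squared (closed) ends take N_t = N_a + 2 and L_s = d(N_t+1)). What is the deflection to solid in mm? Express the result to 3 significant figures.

N_t = 18; L_s = 1.59·19 = 30.21 mm
δ_solid = L₀ − L_s = 55.4 − 30.21 = 25.19 mm

25.2 mm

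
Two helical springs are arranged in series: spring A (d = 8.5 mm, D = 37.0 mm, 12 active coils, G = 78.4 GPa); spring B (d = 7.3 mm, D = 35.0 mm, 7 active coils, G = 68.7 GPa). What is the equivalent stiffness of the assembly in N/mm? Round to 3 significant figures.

k_A = Gd⁴/(8D³N_a) = (78.4×10³)(8.5⁴)/(8·37.0³·12) = 84.162 N/mm
k_B = Gd⁴/(8D³N_a) = (68.7×10³)(7.3⁴)/(8·35.0³·7) = 81.256 N/mm
Series: 1/k_eq = 1/84.162 + 1/81.256 = 0.024189; k_eq = 41.342 N/mm

41.3 N/mm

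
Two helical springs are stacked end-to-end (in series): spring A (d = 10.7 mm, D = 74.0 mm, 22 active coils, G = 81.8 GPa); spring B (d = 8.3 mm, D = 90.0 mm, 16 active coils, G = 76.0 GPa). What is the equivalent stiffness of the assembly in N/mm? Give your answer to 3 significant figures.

3.07 N/mm

k_A = Gd⁴/(8D³N_a) = (81.8×10³)(10.7⁴)/(8·74.0³·22) = 15.034 N/mm
k_B = Gd⁴/(8D³N_a) = (76.0×10³)(8.3⁴)/(8·90.0³·16) = 3.8653 N/mm
Series: 1/k_eq = 1/15.034 + 1/3.8653 = 0.32522; k_eq = 3.0748 N/mm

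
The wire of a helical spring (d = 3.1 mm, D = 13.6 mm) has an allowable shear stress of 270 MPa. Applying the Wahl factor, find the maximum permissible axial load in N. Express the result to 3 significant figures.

171 N

C = D/d = 13.6/3.1 = 4.3871
K_W = (4C−1)/(4C−4) + 0.615/C = 16.548/13.548 + 0.1402 = 1.3616
τ_max = K·8FD/(πd³) → F_max = τ_allow·πd³/(8DK)
F_max = 270·π·3.1³/(8·13.6·1.3616) = 25270/148.14 = 170.58 N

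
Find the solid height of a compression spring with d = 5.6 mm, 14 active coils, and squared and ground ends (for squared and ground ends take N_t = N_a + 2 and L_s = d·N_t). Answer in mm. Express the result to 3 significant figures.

squared and ground ends: N_t = N_a + 2 = 14 + 2 = 16
L_s = d·N_t = 5.6 × 16 = 89.6 mm

89.6 mm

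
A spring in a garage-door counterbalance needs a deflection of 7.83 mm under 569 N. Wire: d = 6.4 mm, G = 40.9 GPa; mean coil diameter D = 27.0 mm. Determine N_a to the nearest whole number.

6

Required rate k = F/δ = 569/7.83 = 72.669 N/mm
N_a = Gd⁴/(8D³k) = (40.9×10³ × 6.4⁴)/(8 × 27.0³ × 72.669)
    = 6.86188e+07 / 1.14428e+07 = 5.997 → 6 coils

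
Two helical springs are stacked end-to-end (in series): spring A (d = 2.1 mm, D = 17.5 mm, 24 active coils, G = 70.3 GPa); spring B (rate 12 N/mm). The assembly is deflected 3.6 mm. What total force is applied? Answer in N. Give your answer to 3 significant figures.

4.31 N

k_A = Gd⁴/(8D³N_a) = (70.3×10³)(2.1⁴)/(8·17.5³·24) = 1.3287 N/mm
Series: 1/k_eq = 1/1.3287 + 1/12 = 0.83597; k_eq = 1.1962 N/mm
F = k_eq·δ = 1.1962·3.6 = 4.3064 N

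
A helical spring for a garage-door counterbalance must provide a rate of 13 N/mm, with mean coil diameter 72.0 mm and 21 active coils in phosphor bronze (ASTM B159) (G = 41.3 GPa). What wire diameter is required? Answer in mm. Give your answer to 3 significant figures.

d = (8D³N_a·k / G)^(1/4) = (8·72.0³·21·13 / (41.3×10³))^0.25
  = (19738)^0.25 = 11.8529 mm

11.9 mm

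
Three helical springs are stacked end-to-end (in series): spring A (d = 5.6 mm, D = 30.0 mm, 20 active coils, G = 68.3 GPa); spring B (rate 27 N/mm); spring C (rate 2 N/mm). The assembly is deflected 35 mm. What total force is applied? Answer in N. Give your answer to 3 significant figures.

58.2 N

k_A = Gd⁴/(8D³N_a) = (68.3×10³)(5.6⁴)/(8·30.0³·20) = 15.549 N/mm
Series: 1/k_eq = 1/15.549 + 1/27 + 1/2 = 0.60135; k_eq = 1.6629 N/mm
F = k_eq·δ = 1.6629·35 = 58.202 N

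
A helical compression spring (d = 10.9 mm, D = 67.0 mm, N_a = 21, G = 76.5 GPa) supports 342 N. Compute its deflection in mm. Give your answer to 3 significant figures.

k = Gd⁴/(8D³N_a) = (76.5×10³)(10.9⁴)/(8·67.0³·21) = 21.371 N/mm
δ = F/k = 342 / 21.371 = 16.003 mm

16.0 mm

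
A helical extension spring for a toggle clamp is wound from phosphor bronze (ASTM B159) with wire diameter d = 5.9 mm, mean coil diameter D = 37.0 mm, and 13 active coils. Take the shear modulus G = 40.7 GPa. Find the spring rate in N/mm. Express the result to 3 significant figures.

9.36 N/mm

k = Gd⁴/(8D³N_a) = (40.7×10³ × 5.9⁴) / (8 × 37.0³ × 13)
  = 4.93177e+07 / 5.26791e+06 = 9.3619 N/mm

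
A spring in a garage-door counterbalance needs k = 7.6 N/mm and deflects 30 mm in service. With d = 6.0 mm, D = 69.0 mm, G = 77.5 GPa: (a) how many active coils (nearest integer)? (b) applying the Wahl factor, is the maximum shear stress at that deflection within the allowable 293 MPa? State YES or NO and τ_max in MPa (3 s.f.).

(a) 5 coils; (b) YES, τ_max = 210 MPa

N_a = Gd⁴/(8D³k) = (77.5×10³)(6.0⁴)/(8·69.0³·7.6) = 5.029 → N_a = 5
Actual rate k = Gd⁴/(8D³·5) = 7.6436 N/mm
Working load F = kδ = 7.6436·30 = 229.31 N
C = 69.0/6.0 = 11.5000; K_W = (4C−1)/(4C−4)+0.615/C = 1.1249
τ_max = K_W·8FD/(πd³) = 1.1249·186.53 = 209.83 MPa
τ_max ≤ 293 MPa → acceptable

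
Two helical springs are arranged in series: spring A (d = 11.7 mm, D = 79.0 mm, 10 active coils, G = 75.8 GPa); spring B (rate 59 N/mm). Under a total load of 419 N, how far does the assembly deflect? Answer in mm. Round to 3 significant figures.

k_A = Gd⁴/(8D³N_a) = (75.8×10³)(11.7⁴)/(8·79.0³·10) = 36.012 N/mm
Series: 1/k_eq = 1/36.012 + 1/59 = 0.044718; k_eq = 22.362 N/mm
δ = F/k_eq = 419/22.362 = 18.737 mm

18.7 mm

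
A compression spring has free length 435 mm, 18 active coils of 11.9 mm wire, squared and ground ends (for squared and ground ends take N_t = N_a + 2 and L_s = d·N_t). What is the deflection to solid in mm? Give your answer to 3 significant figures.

N_t = 20; L_s = 11.9·20 = 238 mm
δ_solid = L₀ − L_s = 435 − 238 = 197 mm

197 mm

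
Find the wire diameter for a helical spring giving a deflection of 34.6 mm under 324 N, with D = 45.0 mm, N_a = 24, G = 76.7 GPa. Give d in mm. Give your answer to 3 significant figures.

Required rate k = F/δ = 324/34.6 = 9.3642 N/mm
d = (8D³N_a·k / G)^(1/4) = (8·45.0³·24·9.3642 / (76.7×10³))^0.25
  = (2136.1)^0.25 = 6.7983 mm

6.80 mm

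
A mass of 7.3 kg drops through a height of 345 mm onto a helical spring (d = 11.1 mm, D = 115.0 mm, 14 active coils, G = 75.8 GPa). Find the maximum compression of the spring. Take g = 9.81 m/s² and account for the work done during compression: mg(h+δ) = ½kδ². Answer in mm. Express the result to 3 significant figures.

96.8 mm

k = Gd⁴/(8D³N_a) = (75.8×10³)(11.1⁴)/(8·115.0³·14) = 6.7554 N/mm
W = mg = 7.3 × 9.81 = 71.613 N
½kδ² − Wδ − Wh = 0 → δ = (W + √(W² + 2kWh))/k
δ = (71.613 + √(5128.4 + 333803))/6.7554 = (71.613 + 582.18)/6.7554 = 96.781 mm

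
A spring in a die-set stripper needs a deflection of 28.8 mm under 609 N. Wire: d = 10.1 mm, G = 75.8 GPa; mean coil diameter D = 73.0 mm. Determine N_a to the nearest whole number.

12

Required rate k = F/δ = 609/28.8 = 21.146 N/mm
N_a = Gd⁴/(8D³k) = (75.8×10³ × 10.1⁴)/(8 × 73.0³ × 21.146)
    = 7.88778e+08 / 6.58087e+07 = 11.99 → 12 coils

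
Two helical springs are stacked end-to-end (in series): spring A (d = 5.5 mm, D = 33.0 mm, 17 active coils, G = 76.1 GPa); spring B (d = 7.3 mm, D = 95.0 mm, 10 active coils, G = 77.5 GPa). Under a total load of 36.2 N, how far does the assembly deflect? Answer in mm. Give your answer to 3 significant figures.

13.8 mm

k_A = Gd⁴/(8D³N_a) = (76.1×10³)(5.5⁴)/(8·33.0³·17) = 14.248 N/mm
k_B = Gd⁴/(8D³N_a) = (77.5×10³)(7.3⁴)/(8·95.0³·10) = 3.2087 N/mm
Series: 1/k_eq = 1/14.248 + 1/3.2087 = 0.38184; k_eq = 2.6189 N/mm
δ = F/k_eq = 36.2/2.6189 = 13.822 mm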